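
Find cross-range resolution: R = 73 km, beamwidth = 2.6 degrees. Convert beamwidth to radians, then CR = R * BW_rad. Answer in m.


BW_rad = 0.045378561
CR = 73000 * 0.045378561 = 3312.6 m

3312.6 m


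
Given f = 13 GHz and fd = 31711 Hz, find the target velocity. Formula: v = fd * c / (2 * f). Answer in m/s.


v = 31711 * 3e8 / (2 * 13000000000.0) = 365.9 m/s

365.9 m/s


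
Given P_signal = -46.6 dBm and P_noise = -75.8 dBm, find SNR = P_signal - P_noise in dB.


SNR = -46.6 - (-75.8) = 29.2 dB

29.2 dB


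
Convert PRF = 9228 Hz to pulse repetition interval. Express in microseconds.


PRI = 1/9228 = 0.0001083658 s = 108.4 us

108.4 us


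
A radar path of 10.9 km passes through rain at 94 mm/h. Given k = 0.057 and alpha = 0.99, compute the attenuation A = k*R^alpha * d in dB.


gamma = 0.057 * 94^0.99 = 5.120017 dB/km
A = 5.120017 * 10.9 = 55.81 dB

55.81 dB


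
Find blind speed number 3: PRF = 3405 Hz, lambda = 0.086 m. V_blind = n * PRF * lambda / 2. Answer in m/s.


V_blind = 3 * 3405 * 0.086 / 2 = 439.2 m/s

439.2 m/s


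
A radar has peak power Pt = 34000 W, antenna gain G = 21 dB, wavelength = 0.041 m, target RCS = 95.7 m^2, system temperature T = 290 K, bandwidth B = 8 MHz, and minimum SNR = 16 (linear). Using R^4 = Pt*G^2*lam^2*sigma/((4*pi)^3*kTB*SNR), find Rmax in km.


G_lin = 10^(21/10) = 125.892541
R^4 = 34000 * 125.892541^2 * 0.041^2 * 95.7 / ((4*pi)^3 * 1.38e-23 * 290 * 8000000.0 * 16)
R^4 = 8.5279e16 m^4
R_max = (8.5279e16)^(1/4) = 17088.8 m = 17.1 km

17.1 km


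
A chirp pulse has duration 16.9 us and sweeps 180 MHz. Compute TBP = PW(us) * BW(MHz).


TBP = 16.9 * 180 = 3042.0

3042.0


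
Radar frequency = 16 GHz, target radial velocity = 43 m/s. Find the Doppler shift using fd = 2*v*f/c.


fd = 2 * 43 * 16000000000.0 / 3e8 = 4586.7 Hz

4586.7 Hz


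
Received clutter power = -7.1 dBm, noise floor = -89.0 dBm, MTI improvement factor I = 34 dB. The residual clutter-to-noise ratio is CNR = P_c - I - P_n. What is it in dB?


CNR = -7.1 - 34 - (-89.0) = 47.9 dB

47.9 dB


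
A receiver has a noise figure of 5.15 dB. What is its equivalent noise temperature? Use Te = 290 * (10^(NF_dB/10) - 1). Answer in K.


NF_lin = 10^(5.15/10) = 3.273407
Te = 290 * (3.273407 - 1) = 659.3 K

659.3 K


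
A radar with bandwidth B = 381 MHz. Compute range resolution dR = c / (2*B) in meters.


dR = 3e8 / (2 * 381000000.0) = 0.39 m

0.39 m


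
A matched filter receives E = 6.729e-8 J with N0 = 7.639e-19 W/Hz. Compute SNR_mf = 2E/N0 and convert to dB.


SNR_lin = 2 * 6.729e-8 / 7.639e-19 = 1.762e11
SNR_dB = 10*log10(1.762e11) = 112.5 dB

112.5 dB


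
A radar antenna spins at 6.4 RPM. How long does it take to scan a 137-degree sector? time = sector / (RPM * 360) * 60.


t = 137 / (6.4 * 360) * 60 = 3.57 s

3.57 s


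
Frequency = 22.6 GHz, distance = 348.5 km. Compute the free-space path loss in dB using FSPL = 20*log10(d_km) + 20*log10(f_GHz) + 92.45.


20*log10(348.5) = 50.84
20*log10(22.6) = 27.08
FSPL = 170.4 dB

170.4 dB


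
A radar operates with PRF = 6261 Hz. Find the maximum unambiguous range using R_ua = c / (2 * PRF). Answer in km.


R_ua = 3e8 / (2 * 6261) = 23957.8 m = 24.0 km

24.0 km


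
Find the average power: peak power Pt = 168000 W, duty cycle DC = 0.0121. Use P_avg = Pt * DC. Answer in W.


P_avg = 168000 * 0.0121 = 2032.8 W

2032.8 W


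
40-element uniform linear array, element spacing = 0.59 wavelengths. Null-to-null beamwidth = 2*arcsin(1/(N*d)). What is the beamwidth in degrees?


1/(N*d) = 1/(40*0.59) = 0.042373
BW = 2*arcsin(0.042373) = 4.9 degrees

4.9 degrees


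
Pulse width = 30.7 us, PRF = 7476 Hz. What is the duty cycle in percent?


DC = 30.7e-6 * 7476 * 100 = 22.95%

22.95%


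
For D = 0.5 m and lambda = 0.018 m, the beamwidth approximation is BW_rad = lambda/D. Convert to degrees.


BW_rad = 0.018 / 0.5 = 0.036
BW_deg = 2.06 degrees

2.06 degrees


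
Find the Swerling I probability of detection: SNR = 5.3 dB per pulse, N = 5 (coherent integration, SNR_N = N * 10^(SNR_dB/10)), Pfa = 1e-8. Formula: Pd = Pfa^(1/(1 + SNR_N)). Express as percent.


SNR_lin = 10^(5.3/10) = 3.38844
SNR_N = 5 * 3.38844 = 16.9422
1/(1 + SNR_N) = 1/17.9422 = 0.0557345
Pd = (1e-8)^0.0557345 = 0.3582
Pd = 35.8%

35.8%


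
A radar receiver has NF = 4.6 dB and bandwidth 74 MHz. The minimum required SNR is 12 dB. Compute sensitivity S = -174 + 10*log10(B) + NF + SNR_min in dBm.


10*log10(74000000.0) = 78.69
S = -174 + 78.69 + 4.6 + 12 = -78.7 dBm

-78.7 dBm


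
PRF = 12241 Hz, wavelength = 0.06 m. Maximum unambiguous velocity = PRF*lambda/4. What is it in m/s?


V_ua = 12241 * 0.06 / 4 = 183.6 m/s

183.6 m/s


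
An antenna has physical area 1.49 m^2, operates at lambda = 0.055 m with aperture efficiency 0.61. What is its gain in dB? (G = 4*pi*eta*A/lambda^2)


G_linear = 4*pi*0.61*1.49/0.055^2 = 3775.73
G_dB = 10*log10(3775.73) = 35.8 dB

35.8 dB


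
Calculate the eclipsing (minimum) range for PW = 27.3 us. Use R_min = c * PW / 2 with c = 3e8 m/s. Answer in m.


R_min = 3e8 * 27.3e-6 / 2 = 4095.0 m

4095.0 m


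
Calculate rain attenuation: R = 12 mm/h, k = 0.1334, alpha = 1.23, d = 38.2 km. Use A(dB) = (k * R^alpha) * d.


gamma = 0.1334 * 12^1.23 = 2.834972 dB/km
A = 2.834972 * 38.2 = 108.3 dB

108.3 dB


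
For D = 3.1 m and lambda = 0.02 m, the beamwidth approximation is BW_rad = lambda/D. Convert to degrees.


BW_rad = 0.02 / 3.1 = 0.006452
BW_deg = 0.37 degrees

0.37 degrees


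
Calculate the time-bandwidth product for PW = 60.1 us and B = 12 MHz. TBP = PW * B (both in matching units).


TBP = 60.1 * 12 = 721.2

721.2


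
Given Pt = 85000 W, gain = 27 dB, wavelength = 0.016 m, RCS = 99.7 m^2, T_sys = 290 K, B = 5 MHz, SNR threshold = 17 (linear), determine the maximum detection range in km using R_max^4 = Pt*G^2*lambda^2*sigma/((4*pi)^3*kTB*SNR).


G_lin = 10^(27/10) = 501.187234
R^4 = 85000 * 501.187234^2 * 0.016^2 * 99.7 / ((4*pi)^3 * 1.38e-23 * 290 * 5000000.0 * 17)
R^4 = 8.07288e17 m^4
R_max = (8.07288e17)^(1/4) = 29974.9 m = 30.0 km

30.0 km


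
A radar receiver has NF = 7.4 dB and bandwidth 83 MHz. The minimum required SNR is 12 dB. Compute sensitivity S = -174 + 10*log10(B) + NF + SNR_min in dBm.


10*log10(83000000.0) = 79.19
S = -174 + 79.19 + 7.4 + 12 = -75.4 dBm

-75.4 dBm


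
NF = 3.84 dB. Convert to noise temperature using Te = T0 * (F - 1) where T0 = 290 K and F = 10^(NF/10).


NF_lin = 10^(3.84/10) = 2.421029
Te = 290 * (2.421029 - 1) = 412.1 K

412.1 K


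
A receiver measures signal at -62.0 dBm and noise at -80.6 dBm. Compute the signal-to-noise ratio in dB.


SNR = -62.0 - (-80.6) = 18.6 dB

18.6 dB


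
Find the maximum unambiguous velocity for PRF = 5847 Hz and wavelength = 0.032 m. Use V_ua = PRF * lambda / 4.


V_ua = 5847 * 0.032 / 4 = 46.8 m/s

46.8 m/s


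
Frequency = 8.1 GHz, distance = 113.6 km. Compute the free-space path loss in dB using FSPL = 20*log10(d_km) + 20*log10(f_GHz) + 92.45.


20*log10(113.6) = 41.11
20*log10(8.1) = 18.17
FSPL = 151.7 dB

151.7 dB


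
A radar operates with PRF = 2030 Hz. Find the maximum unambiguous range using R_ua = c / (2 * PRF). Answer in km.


R_ua = 3e8 / (2 * 2030) = 73891.6 m = 73.9 km

73.9 km


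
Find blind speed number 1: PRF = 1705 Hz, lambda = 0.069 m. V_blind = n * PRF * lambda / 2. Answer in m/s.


V_blind = 1 * 1705 * 0.069 / 2 = 58.8 m/s

58.8 m/s


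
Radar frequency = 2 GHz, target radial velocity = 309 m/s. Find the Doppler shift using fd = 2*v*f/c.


fd = 2 * 309 * 2000000000.0 / 3e8 = 4120.0 Hz

4120.0 Hz


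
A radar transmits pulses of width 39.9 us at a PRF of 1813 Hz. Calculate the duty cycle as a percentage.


DC = 39.9e-6 * 1813 * 100 = 7.23%

7.23%


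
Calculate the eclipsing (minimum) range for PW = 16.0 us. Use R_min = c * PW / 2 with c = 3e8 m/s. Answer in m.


R_min = 3e8 * 16.0e-6 / 2 = 2400.0 m

2400.0 m


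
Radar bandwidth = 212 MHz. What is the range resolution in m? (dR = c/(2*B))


dR = 3e8 / (2 * 212000000.0) = 0.71 m

0.71 m


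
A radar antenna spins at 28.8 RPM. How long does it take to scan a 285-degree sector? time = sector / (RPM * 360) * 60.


t = 285 / (28.8 * 360) * 60 = 1.65 s

1.65 s


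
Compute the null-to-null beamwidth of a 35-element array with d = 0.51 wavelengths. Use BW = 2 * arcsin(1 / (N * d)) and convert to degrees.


1/(N*d) = 1/(35*0.51) = 0.056022
BW = 2*arcsin(0.056022) = 6.4 degrees

6.4 degrees


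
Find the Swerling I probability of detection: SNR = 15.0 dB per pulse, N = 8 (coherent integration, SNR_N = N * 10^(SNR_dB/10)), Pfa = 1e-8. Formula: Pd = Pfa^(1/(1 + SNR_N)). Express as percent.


SNR_lin = 10^(15.0/10) = 31.62278
SNR_N = 8 * 31.62278 = 252.98224
1/(1 + SNR_N) = 1/253.98224 = 0.0039373
Pd = (1e-8)^0.0039373 = 0.93004
Pd = 93.0%

93.0%


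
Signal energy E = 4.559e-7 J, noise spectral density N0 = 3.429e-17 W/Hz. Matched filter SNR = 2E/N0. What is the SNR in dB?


SNR_lin = 2 * 4.559e-7 / 3.429e-17 = 2.659e10
SNR_dB = 10*log10(2.659e10) = 104.2 dB

104.2 dB


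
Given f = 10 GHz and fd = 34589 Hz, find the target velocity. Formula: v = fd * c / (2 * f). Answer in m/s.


v = 34589 * 3e8 / (2 * 10000000000.0) = 518.8 m/s

518.8 m/s


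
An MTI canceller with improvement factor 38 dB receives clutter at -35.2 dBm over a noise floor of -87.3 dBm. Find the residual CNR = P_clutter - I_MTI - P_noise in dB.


CNR = -35.2 - 38 - (-87.3) = 14.1 dB

14.1 dB


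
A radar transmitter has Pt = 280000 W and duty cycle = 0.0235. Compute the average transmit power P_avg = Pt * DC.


P_avg = 280000 * 0.0235 = 6580.0 W

6580.0 W


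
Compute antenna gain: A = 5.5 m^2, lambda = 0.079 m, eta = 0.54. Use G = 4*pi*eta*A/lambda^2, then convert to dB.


G_linear = 4*pi*0.54*5.5/0.079^2 = 5980.15
G_dB = 10*log10(5980.15) = 37.8 dB

37.8 dB


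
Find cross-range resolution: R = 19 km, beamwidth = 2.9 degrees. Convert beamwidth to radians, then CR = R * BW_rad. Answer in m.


BW_rad = 0.050614548
CR = 19000 * 0.050614548 = 961.7 m

961.7 m


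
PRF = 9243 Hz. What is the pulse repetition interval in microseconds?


PRI = 1/9243 = 0.00010819 s = 108.2 us

108.2 us


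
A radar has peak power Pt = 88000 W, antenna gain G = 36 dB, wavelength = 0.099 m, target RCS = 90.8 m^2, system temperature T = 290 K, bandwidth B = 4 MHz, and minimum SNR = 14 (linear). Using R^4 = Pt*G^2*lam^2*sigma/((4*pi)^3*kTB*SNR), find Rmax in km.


G_lin = 10^(36/10) = 3981.071706
R^4 = 88000 * 3981.071706^2 * 0.099^2 * 90.8 / ((4*pi)^3 * 1.38e-23 * 290 * 4000000.0 * 14)
R^4 = 2.7909e21 m^4
R_max = (2.7909e21)^(1/4) = 229845.5 m = 229.8 km

229.8 km


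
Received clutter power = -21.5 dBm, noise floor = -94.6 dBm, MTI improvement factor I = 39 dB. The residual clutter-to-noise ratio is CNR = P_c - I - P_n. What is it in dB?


CNR = -21.5 - 39 - (-94.6) = 34.1 dB

34.1 dB


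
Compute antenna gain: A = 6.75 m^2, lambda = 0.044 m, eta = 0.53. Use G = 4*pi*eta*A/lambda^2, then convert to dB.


G_linear = 4*pi*0.53*6.75/0.044^2 = 23221.17
G_dB = 10*log10(23221.17) = 43.7 dB

43.7 dB


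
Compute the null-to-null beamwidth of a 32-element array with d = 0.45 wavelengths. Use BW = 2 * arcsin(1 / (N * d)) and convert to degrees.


1/(N*d) = 1/(32*0.45) = 0.069444
BW = 2*arcsin(0.069444) = 8.0 degrees

8.0 degrees


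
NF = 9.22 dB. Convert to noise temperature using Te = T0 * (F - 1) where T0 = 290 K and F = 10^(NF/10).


NF_lin = 10^(9.22/10) = 8.35603
Te = 290 * (8.35603 - 1) = 2133.2 K

2133.2 K


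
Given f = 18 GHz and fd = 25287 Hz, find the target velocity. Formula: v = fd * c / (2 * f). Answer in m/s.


v = 25287 * 3e8 / (2 * 18000000000.0) = 210.7 m/s

210.7 m/s


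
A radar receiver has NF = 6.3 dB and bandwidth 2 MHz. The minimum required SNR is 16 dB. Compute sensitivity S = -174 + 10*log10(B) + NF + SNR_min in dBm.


10*log10(2000000.0) = 63.01
S = -174 + 63.01 + 6.3 + 16 = -88.7 dBm

-88.7 dBm


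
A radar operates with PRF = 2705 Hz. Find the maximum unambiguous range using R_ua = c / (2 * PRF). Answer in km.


R_ua = 3e8 / (2 * 2705) = 55452.9 m = 55.5 km

55.5 km


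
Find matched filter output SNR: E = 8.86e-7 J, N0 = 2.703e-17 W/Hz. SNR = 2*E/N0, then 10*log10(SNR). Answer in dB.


SNR_lin = 2 * 8.86e-7 / 2.703e-17 = 6.556e10
SNR_dB = 10*log10(6.556e10) = 108.2 dB

108.2 dB


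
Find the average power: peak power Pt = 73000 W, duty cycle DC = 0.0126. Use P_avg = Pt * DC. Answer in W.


P_avg = 73000 * 0.0126 = 919.8 W

919.8 W


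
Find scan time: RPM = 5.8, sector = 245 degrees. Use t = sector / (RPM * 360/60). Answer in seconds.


t = 245 / (5.8 * 360) * 60 = 7.04 s

7.04 s


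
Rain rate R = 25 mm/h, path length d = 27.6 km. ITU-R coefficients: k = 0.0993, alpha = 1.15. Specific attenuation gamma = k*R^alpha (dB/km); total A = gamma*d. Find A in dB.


gamma = 0.0993 * 25^1.15 = 4.02328 dB/km
A = 4.02328 * 27.6 = 111.04 dB

111.04 dB


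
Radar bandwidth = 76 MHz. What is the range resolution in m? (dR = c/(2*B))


dR = 3e8 / (2 * 76000000.0) = 1.97 m

1.97 m


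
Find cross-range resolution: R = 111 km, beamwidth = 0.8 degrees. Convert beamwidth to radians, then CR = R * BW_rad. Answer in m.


BW_rad = 0.013962634
CR = 111000 * 0.013962634 = 1549.9 m

1549.9 m


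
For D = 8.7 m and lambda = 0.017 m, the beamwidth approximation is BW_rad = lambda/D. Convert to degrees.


BW_rad = 0.017 / 8.7 = 0.001954
BW_deg = 0.11 degrees

0.11 degrees


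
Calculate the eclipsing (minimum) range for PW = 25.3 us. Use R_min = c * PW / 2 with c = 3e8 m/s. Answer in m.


R_min = 3e8 * 25.3e-6 / 2 = 3795.0 m

3795.0 m


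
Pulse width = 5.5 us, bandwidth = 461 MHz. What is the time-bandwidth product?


TBP = 5.5 * 461 = 2535.5

2535.5


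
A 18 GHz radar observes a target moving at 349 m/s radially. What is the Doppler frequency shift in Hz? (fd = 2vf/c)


fd = 2 * 349 * 18000000000.0 / 3e8 = 41880.0 Hz

41880.0 Hz


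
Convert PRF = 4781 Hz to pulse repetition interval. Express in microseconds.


PRI = 1/4781 = 0.0002091613 s = 209.2 us

209.2 us


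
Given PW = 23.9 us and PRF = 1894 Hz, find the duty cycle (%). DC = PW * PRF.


DC = 23.9e-6 * 1894 * 100 = 4.53%

4.53%


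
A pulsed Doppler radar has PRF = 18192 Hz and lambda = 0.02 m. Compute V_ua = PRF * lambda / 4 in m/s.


V_ua = 18192 * 0.02 / 4 = 91.0 m/s

91.0 m/s


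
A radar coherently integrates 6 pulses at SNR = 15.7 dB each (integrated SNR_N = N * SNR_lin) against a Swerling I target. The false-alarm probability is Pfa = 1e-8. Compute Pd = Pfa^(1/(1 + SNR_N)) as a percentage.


SNR_lin = 10^(15.7/10) = 37.15352
SNR_N = 6 * 37.15352 = 222.92112
1/(1 + SNR_N) = 1/223.92112 = 0.0044659
Pd = (1e-8)^0.0044659 = 0.92103
Pd = 92.1%

92.1%


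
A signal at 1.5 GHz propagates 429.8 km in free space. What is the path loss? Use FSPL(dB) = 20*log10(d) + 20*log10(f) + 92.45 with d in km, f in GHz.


20*log10(429.8) = 52.67
20*log10(1.5) = 3.52
FSPL = 148.6 dB

148.6 dB


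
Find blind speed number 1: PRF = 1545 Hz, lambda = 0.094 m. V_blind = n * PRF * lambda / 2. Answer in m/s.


V_blind = 1 * 1545 * 0.094 / 2 = 72.6 m/s

72.6 m/s


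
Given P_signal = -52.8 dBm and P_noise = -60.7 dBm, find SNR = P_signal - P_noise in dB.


SNR = -52.8 - (-60.7) = 7.9 dB

7.9 dB


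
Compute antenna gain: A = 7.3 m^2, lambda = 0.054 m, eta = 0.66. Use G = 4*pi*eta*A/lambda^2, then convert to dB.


G_linear = 4*pi*0.66*7.3/0.054^2 = 20762.95
G_dB = 10*log10(20762.95) = 43.2 dB

43.2 dB


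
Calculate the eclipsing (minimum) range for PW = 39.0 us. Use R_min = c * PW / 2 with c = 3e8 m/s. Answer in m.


R_min = 3e8 * 39.0e-6 / 2 = 5850.0 m

5850.0 m


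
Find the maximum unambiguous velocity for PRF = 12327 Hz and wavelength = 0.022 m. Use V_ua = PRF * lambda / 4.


V_ua = 12327 * 0.022 / 4 = 67.8 m/s

67.8 m/s


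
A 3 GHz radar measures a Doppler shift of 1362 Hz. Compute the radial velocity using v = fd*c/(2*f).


v = 1362 * 3e8 / (2 * 3000000000.0) = 68.1 m/s

68.1 m/s


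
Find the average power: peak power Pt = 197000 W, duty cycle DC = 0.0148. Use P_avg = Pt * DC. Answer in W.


P_avg = 197000 * 0.0148 = 2915.6 W

2915.6 W


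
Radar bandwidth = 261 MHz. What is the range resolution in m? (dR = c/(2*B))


dR = 3e8 / (2 * 261000000.0) = 0.57 m

0.57 m


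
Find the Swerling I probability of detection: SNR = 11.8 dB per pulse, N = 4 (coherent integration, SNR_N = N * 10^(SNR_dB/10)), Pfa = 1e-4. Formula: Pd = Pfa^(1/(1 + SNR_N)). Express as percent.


SNR_lin = 10^(11.8/10) = 15.13561
SNR_N = 4 * 15.13561 = 60.54244
1/(1 + SNR_N) = 1/61.54244 = 0.0162489
Pd = (1e-4)^0.0162489 = 0.861
Pd = 86.1%

86.1%


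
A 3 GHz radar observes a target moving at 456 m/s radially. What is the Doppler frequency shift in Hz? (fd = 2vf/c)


fd = 2 * 456 * 3000000000.0 / 3e8 = 9120.0 Hz

9120.0 Hz


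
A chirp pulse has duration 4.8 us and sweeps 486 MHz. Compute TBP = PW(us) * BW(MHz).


TBP = 4.8 * 486 = 2332.8

2332.8


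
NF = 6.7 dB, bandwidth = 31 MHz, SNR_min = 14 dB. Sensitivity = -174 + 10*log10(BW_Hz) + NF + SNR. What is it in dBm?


10*log10(31000000.0) = 74.91
S = -174 + 74.91 + 6.7 + 14 = -78.4 dBm

-78.4 dBm


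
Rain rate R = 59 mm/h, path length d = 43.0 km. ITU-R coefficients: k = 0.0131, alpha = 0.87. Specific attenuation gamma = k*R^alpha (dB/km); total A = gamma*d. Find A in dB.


gamma = 0.0131 * 59^0.87 = 0.454896 dB/km
A = 0.454896 * 43.0 = 19.56 dB

19.56 dB


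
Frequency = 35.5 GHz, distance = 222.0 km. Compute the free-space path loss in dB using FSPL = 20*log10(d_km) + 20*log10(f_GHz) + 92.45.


20*log10(222.0) = 46.93
20*log10(35.5) = 31.0
FSPL = 170.4 dB

170.4 dB


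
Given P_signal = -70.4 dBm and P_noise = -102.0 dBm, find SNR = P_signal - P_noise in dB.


SNR = -70.4 - (-102.0) = 31.6 dB

31.6 dB


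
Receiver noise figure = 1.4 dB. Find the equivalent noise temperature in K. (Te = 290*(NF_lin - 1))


NF_lin = 10^(1.4/10) = 1.380384
Te = 290 * (1.380384 - 1) = 110.3 K

110.3 K


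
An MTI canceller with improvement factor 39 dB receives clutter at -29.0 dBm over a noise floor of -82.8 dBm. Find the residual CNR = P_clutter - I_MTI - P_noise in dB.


CNR = -29.0 - 39 - (-82.8) = 14.8 dB

14.8 dB


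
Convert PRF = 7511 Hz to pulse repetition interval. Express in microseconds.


PRI = 1/7511 = 0.0001331381 s = 133.1 us

133.1 us


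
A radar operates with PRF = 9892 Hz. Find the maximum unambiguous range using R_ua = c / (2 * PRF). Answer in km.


R_ua = 3e8 / (2 * 9892) = 15163.8 m = 15.2 km

15.2 km


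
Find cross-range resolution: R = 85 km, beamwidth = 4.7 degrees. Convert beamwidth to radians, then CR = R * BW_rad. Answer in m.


BW_rad = 0.082030475
CR = 85000 * 0.082030475 = 6972.6 m

6972.6 m


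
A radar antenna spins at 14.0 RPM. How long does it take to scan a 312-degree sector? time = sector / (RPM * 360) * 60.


t = 312 / (14.0 * 360) * 60 = 3.71 s

3.71 s


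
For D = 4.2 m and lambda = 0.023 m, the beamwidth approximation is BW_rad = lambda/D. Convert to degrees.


BW_rad = 0.023 / 4.2 = 0.005476
BW_deg = 0.31 degrees

0.31 degrees


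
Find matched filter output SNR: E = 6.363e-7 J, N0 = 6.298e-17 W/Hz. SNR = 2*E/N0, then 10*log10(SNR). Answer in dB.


SNR_lin = 2 * 6.363e-7 / 6.298e-17 = 2.021e10
SNR_dB = 10*log10(2.021e10) = 103.1 dB

103.1 dB


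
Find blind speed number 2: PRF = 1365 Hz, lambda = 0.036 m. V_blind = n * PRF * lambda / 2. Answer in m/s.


V_blind = 2 * 1365 * 0.036 / 2 = 49.1 m/s

49.1 m/s


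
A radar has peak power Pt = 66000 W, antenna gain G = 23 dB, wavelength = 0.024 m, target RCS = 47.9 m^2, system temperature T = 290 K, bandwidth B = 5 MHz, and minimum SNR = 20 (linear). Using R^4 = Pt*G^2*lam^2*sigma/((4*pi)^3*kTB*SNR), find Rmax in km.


G_lin = 10^(23/10) = 199.526231
R^4 = 66000 * 199.526231^2 * 0.024^2 * 47.9 / ((4*pi)^3 * 1.38e-23 * 290 * 5000000.0 * 20)
R^4 = 9.12841e16 m^4
R_max = (9.12841e16)^(1/4) = 17382.0 m = 17.4 km

17.4 km


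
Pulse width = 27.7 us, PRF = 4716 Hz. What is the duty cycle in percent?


DC = 27.7e-6 * 4716 * 100 = 13.06%

13.06%


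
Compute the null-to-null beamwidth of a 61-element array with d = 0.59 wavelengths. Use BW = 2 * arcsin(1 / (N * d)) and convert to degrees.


1/(N*d) = 1/(61*0.59) = 0.027785
BW = 2*arcsin(0.027785) = 3.2 degrees

3.2 degrees


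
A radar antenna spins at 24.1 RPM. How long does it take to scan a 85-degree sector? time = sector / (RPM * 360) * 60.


t = 85 / (24.1 * 360) * 60 = 0.59 s

0.59 s


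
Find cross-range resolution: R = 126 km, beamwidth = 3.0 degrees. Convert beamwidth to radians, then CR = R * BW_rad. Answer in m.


BW_rad = 0.052359878
CR = 126000 * 0.052359878 = 6597.3 m

6597.3 m


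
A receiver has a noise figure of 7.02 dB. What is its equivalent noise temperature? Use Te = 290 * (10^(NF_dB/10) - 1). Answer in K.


NF_lin = 10^(7.02/10) = 5.035006
Te = 290 * (5.035006 - 1) = 1170.2 K

1170.2 K


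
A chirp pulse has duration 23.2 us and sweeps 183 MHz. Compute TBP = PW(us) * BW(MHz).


TBP = 23.2 * 183 = 4245.6

4245.6


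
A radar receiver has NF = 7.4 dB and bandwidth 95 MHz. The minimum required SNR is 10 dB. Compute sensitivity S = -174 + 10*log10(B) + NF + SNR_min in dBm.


10*log10(95000000.0) = 79.78
S = -174 + 79.78 + 7.4 + 10 = -76.8 dBm

-76.8 dBm


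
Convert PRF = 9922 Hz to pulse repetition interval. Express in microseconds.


PRI = 1/9922 = 0.0001007861 s = 100.8 us

100.8 us


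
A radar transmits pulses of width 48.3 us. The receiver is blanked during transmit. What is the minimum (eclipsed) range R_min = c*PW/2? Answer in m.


R_min = 3e8 * 48.3e-6 / 2 = 7245.0 m

7245.0 m


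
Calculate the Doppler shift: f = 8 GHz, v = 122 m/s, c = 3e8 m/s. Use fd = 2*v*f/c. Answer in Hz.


fd = 2 * 122 * 8000000000.0 / 3e8 = 6506.7 Hz

6506.7 Hz


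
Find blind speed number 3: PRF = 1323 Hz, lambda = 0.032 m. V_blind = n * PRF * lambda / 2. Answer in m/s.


V_blind = 3 * 1323 * 0.032 / 2 = 63.5 m/s

63.5 m/s


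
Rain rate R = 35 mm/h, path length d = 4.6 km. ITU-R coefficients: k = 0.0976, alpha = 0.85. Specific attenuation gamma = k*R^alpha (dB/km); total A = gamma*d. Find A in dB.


gamma = 0.0976 * 35^0.85 = 2.004046 dB/km
A = 2.004046 * 4.6 = 9.22 dB

9.22 dB


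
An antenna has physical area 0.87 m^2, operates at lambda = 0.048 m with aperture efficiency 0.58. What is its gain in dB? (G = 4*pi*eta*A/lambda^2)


G_linear = 4*pi*0.58*0.87/0.048^2 = 2752.17
G_dB = 10*log10(2752.17) = 34.4 dB

34.4 dB


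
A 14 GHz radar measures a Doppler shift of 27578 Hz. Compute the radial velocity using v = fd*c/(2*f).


v = 27578 * 3e8 / (2 * 14000000000.0) = 295.5 m/s

295.5 m/s


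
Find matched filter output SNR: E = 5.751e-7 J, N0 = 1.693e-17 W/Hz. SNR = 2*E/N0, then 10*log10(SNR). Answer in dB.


SNR_lin = 2 * 5.751e-7 / 1.693e-17 = 6.794e10
SNR_dB = 10*log10(6.794e10) = 108.3 dB

108.3 dB


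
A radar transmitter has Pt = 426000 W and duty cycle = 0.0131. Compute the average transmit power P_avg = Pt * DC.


P_avg = 426000 * 0.0131 = 5580.6 W

5580.6 W


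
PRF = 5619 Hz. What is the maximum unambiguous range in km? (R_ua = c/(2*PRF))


R_ua = 3e8 / (2 * 5619) = 26695.1 m = 26.7 km

26.7 km


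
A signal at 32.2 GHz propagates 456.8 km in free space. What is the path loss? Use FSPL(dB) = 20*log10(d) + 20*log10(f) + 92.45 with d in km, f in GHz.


20*log10(456.8) = 53.19
20*log10(32.2) = 30.16
FSPL = 175.8 dB

175.8 dB


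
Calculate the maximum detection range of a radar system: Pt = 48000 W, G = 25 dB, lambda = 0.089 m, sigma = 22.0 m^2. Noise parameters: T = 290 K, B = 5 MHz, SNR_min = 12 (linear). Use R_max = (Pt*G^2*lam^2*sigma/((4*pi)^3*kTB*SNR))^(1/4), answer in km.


G_lin = 10^(25/10) = 316.227766
R^4 = 48000 * 316.227766^2 * 0.089^2 * 22.0 / ((4*pi)^3 * 1.38e-23 * 290 * 5000000.0 * 12)
R^4 = 1.75544e18 m^4
R_max = (1.75544e18)^(1/4) = 36399.6 m = 36.4 km

36.4 km


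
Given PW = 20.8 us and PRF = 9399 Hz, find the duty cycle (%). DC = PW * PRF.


DC = 20.8e-6 * 9399 * 100 = 19.55%

19.55%


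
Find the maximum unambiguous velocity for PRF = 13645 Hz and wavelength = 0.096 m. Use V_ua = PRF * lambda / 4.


V_ua = 13645 * 0.096 / 4 = 327.5 m/s

327.5 m/s


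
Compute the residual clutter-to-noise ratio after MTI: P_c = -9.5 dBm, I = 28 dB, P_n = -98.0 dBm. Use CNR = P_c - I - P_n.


CNR = -9.5 - 28 - (-98.0) = 60.5 dB

60.5 dB


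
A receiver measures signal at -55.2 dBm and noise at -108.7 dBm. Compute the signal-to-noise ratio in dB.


SNR = -55.2 - (-108.7) = 53.5 dB

53.5 dB


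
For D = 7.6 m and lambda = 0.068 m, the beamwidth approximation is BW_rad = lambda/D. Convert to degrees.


BW_rad = 0.068 / 7.6 = 0.008947
BW_deg = 0.51 degrees

0.51 degrees


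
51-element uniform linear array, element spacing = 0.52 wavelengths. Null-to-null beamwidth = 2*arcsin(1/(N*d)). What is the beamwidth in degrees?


1/(N*d) = 1/(51*0.52) = 0.037707
BW = 2*arcsin(0.037707) = 4.3 degrees

4.3 degrees


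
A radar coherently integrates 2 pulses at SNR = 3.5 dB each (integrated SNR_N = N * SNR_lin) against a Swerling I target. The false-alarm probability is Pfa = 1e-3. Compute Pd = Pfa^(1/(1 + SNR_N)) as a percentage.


SNR_lin = 10^(3.5/10) = 2.23872
SNR_N = 2 * 2.23872 = 4.47744
1/(1 + SNR_N) = 1/5.47744 = 0.182567
Pd = (1e-3)^0.182567 = 0.28333
Pd = 28.3%

28.3%


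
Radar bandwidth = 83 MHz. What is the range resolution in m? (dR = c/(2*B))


dR = 3e8 / (2 * 83000000.0) = 1.81 m

1.81 m


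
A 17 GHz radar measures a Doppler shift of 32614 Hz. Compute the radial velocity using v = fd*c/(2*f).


v = 32614 * 3e8 / (2 * 17000000000.0) = 287.8 m/s

287.8 m/s


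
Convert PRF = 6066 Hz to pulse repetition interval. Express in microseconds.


PRI = 1/6066 = 0.0001648533 s = 164.9 us

164.9 us


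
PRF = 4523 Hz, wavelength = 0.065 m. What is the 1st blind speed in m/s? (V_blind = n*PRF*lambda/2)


V_blind = 1 * 4523 * 0.065 / 2 = 147.0 m/s

147.0 m/s


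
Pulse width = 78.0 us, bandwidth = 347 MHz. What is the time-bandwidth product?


TBP = 78.0 * 347 = 27066.0

27066.0


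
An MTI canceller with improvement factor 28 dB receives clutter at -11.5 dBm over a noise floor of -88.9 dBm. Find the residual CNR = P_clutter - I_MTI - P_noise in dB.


CNR = -11.5 - 28 - (-88.9) = 49.4 dB

49.4 dB


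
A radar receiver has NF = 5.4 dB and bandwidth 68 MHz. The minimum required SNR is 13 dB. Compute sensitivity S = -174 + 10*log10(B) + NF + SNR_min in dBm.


10*log10(68000000.0) = 78.33
S = -174 + 78.33 + 5.4 + 13 = -77.3 dBm

-77.3 dBm


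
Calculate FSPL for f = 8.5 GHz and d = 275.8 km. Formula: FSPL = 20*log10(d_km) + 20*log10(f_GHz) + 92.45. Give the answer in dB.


20*log10(275.8) = 48.81
20*log10(8.5) = 18.59
FSPL = 159.9 dB

159.9 dB


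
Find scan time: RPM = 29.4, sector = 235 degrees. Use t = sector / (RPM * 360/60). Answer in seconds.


t = 235 / (29.4 * 360) * 60 = 1.33 s

1.33 s


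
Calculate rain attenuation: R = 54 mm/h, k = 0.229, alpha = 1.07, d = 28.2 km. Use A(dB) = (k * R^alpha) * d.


gamma = 0.229 * 54^1.07 = 16.349211 dB/km
A = 16.349211 * 28.2 = 461.05 dB

461.05 dB


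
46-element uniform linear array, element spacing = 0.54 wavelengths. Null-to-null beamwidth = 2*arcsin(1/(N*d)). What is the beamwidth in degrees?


1/(N*d) = 1/(46*0.54) = 0.040258
BW = 2*arcsin(0.040258) = 4.6 degrees

4.6 degrees


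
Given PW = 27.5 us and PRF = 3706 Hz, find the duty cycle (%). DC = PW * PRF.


DC = 27.5e-6 * 3706 * 100 = 10.19%

10.19%


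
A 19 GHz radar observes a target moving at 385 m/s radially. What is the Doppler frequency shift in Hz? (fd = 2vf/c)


fd = 2 * 385 * 19000000000.0 / 3e8 = 48766.7 Hz

48766.7 Hz


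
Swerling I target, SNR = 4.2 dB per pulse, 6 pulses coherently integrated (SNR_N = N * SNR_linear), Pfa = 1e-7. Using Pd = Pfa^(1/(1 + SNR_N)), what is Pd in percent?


SNR_lin = 10^(4.2/10) = 2.63027
SNR_N = 6 * 2.63027 = 15.78162
1/(1 + SNR_N) = 1/16.78162 = 0.059589
Pd = (1e-7)^0.059589 = 0.38272
Pd = 38.3%

38.3%


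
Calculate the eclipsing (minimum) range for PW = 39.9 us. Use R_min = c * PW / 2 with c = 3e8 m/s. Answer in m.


R_min = 3e8 * 39.9e-6 / 2 = 5985.0 m

5985.0 m


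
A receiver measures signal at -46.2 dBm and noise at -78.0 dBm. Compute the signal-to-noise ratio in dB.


SNR = -46.2 - (-78.0) = 31.8 dB

31.8 dB


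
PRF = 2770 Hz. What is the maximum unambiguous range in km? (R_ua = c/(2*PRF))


R_ua = 3e8 / (2 * 2770) = 54151.6 m = 54.2 km

54.2 km


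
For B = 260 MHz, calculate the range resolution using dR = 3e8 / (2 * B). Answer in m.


dR = 3e8 / (2 * 260000000.0) = 0.58 m

0.58 m


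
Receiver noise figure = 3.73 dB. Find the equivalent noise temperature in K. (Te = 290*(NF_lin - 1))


NF_lin = 10^(3.73/10) = 2.360478
Te = 290 * (2.360478 - 1) = 394.5 K

394.5 K


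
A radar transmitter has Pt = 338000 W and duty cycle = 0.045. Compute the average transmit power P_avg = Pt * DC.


P_avg = 338000 * 0.045 = 15210.0 W

15210.0 W


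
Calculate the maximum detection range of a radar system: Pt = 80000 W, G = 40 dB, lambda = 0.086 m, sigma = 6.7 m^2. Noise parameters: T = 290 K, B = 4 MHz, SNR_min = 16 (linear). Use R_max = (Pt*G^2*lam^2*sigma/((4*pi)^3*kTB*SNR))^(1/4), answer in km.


G_lin = 10^(40/10) = 10000.0
R^4 = 80000 * 10000.0^2 * 0.086^2 * 6.7 / ((4*pi)^3 * 1.38e-23 * 290 * 4000000.0 * 16)
R^4 = 7.79965e20 m^4
R_max = (7.79965e20)^(1/4) = 167116.3 m = 167.1 km

167.1 km


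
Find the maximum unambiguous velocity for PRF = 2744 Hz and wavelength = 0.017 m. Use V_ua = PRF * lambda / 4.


V_ua = 2744 * 0.017 / 4 = 11.7 m/s

11.7 m/s


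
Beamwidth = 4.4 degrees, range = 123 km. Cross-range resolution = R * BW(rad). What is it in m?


BW_rad = 0.076794487
CR = 123000 * 0.076794487 = 9445.7 m

9445.7 m


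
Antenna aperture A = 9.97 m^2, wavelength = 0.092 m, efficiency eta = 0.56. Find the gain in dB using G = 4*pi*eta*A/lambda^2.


G_linear = 4*pi*0.56*9.97/0.092^2 = 8289.29
G_dB = 10*log10(8289.29) = 39.2 dB

39.2 dB


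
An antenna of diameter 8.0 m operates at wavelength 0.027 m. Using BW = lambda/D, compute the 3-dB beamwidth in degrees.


BW_rad = 0.027 / 8.0 = 0.003375
BW_deg = 0.19 degrees

0.19 degrees


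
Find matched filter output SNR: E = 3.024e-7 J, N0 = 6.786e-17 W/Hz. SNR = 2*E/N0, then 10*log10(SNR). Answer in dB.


SNR_lin = 2 * 3.024e-7 / 6.786e-17 = 8.912e9
SNR_dB = 10*log10(8.912e9) = 99.5 dB

99.5 dB


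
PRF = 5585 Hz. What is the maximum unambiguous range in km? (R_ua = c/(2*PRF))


R_ua = 3e8 / (2 * 5585) = 26857.7 m = 26.9 km

26.9 km


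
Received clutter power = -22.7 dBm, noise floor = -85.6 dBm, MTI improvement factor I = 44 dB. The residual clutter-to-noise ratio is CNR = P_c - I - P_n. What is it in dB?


CNR = -22.7 - 44 - (-85.6) = 18.9 dB

18.9 dB


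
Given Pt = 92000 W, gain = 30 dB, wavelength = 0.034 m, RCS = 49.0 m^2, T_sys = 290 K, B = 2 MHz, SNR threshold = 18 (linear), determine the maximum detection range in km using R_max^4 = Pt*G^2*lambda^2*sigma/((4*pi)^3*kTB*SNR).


G_lin = 10^(30/10) = 1000.0
R^4 = 92000 * 1000.0^2 * 0.034^2 * 49.0 / ((4*pi)^3 * 1.38e-23 * 290 * 2000000.0 * 18)
R^4 = 1.82277e19 m^4
R_max = (1.82277e19)^(1/4) = 65340.6 m = 65.3 km

65.3 km


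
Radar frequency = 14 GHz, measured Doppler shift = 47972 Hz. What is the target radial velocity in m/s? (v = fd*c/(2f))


v = 47972 * 3e8 / (2 * 14000000000.0) = 514.0 m/s

514.0 m/s


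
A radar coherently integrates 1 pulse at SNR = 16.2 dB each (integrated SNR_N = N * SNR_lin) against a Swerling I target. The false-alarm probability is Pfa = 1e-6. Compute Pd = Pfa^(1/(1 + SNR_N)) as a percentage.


SNR_lin = 10^(16.2/10) = 41.68694
SNR_N = 1 * 41.68694 = 41.68694
1/(1 + SNR_N) = 1/42.68694 = 0.0234264
Pd = (1e-6)^0.0234264 = 0.72351
Pd = 72.4%

72.4%


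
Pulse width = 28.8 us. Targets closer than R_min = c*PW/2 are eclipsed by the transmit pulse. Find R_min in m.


R_min = 3e8 * 28.8e-6 / 2 = 4320.0 m

4320.0 m


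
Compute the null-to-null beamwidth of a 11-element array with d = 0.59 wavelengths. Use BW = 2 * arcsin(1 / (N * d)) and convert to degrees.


1/(N*d) = 1/(11*0.59) = 0.154083
BW = 2*arcsin(0.154083) = 17.7 degrees

17.7 degrees


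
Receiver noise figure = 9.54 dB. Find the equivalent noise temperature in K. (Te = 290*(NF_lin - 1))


NF_lin = 10^(9.54/10) = 8.994976
Te = 290 * (8.994976 - 1) = 2318.5 K

2318.5 K


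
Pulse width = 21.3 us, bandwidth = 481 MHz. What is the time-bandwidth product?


TBP = 21.3 * 481 = 10245.3

10245.3


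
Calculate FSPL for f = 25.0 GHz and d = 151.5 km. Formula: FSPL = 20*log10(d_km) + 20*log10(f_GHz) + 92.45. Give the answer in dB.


20*log10(151.5) = 43.61
20*log10(25.0) = 27.96
FSPL = 164.0 dB

164.0 dB


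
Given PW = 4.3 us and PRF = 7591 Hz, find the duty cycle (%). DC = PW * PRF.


DC = 4.3e-6 * 7591 * 100 = 3.26%

3.26%


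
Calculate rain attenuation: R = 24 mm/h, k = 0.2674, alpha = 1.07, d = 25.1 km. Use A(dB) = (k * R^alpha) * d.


gamma = 0.2674 * 24^1.07 = 8.016549 dB/km
A = 8.016549 * 25.1 = 201.22 dB

201.22 dB


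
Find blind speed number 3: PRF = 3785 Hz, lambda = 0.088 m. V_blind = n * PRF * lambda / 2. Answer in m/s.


V_blind = 3 * 3785 * 0.088 / 2 = 499.6 m/s

499.6 m/s


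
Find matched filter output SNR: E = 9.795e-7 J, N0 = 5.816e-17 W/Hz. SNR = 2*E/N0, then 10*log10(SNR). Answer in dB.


SNR_lin = 2 * 9.795e-7 / 5.816e-17 = 3.368e10
SNR_dB = 10*log10(3.368e10) = 105.3 dB

105.3 dB


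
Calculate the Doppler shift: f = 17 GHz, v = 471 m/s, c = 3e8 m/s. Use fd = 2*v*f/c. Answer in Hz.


fd = 2 * 471 * 17000000000.0 / 3e8 = 53380.0 Hz

53380.0 Hz


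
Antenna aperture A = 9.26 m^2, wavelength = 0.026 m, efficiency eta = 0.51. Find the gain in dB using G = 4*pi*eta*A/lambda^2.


G_linear = 4*pi*0.51*9.26/0.026^2 = 87789.85
G_dB = 10*log10(87789.85) = 49.4 dB

49.4 dB


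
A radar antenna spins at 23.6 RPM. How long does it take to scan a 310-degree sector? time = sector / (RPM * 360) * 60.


t = 310 / (23.6 * 360) * 60 = 2.19 s

2.19 s


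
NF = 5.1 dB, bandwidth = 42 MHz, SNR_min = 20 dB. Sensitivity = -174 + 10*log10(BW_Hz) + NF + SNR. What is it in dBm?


10*log10(42000000.0) = 76.23
S = -174 + 76.23 + 5.1 + 20 = -72.7 dBm

-72.7 dBm


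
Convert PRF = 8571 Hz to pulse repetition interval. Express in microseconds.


PRI = 1/8571 = 0.0001166725 s = 116.7 us

116.7 us


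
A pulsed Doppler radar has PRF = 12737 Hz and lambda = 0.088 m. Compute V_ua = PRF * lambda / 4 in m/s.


V_ua = 12737 * 0.088 / 4 = 280.2 m/s

280.2 m/s


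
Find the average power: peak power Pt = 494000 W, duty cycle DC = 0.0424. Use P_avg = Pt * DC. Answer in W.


P_avg = 494000 * 0.0424 = 20945.6 W

20945.6 W


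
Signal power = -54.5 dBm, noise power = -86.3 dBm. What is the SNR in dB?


SNR = -54.5 - (-86.3) = 31.8 dB

31.8 dB


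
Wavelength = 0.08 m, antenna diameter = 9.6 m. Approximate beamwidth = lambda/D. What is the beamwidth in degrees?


BW_rad = 0.08 / 9.6 = 0.008333
BW_deg = 0.48 degrees

0.48 degrees


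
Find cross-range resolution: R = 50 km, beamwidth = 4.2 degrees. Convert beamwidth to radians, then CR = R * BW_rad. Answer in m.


BW_rad = 0.073303829
CR = 50000 * 0.073303829 = 3665.2 m

3665.2 m


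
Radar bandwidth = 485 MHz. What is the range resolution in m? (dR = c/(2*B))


dR = 3e8 / (2 * 485000000.0) = 0.31 m

0.31 m


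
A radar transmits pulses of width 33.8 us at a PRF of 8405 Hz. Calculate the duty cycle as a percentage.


DC = 33.8e-6 * 8405 * 100 = 28.41%

28.41%


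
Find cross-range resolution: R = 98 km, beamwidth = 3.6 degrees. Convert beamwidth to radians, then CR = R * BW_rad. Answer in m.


BW_rad = 0.062831853
CR = 98000 * 0.062831853 = 6157.5 m

6157.5 m


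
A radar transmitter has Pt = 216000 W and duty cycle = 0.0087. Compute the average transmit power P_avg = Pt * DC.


P_avg = 216000 * 0.0087 = 1879.2 W

1879.2 W


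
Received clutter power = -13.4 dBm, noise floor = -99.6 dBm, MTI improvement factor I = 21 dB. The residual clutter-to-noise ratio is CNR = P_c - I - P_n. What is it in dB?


CNR = -13.4 - 21 - (-99.6) = 65.2 dB

65.2 dB


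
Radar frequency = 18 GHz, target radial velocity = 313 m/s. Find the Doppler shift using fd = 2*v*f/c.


fd = 2 * 313 * 18000000000.0 / 3e8 = 37560.0 Hz

37560.0 Hz


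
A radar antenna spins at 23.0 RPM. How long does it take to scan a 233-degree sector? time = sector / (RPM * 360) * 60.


t = 233 / (23.0 * 360) * 60 = 1.69 s

1.69 s


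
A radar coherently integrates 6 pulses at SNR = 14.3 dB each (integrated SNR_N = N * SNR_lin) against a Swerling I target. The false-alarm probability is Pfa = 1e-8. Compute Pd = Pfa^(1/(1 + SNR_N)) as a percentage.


SNR_lin = 10^(14.3/10) = 26.91535
SNR_N = 6 * 26.91535 = 161.4921
1/(1 + SNR_N) = 1/162.4921 = 0.0061541
Pd = (1e-8)^0.0061541 = 0.89283
Pd = 89.3%

89.3%


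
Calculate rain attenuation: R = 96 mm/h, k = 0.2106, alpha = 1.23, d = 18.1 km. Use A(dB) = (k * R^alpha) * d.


gamma = 0.2106 * 96^1.23 = 57.763298 dB/km
A = 57.763298 * 18.1 = 1045.52 dB

1045.52 dB


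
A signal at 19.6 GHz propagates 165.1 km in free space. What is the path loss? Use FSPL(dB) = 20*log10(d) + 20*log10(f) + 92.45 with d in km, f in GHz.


20*log10(165.1) = 44.35
20*log10(19.6) = 25.85
FSPL = 162.7 dB

162.7 dB


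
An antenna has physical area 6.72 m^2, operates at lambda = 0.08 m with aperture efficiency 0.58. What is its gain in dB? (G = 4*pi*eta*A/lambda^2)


G_linear = 4*pi*0.58*6.72/0.08^2 = 7652.92
G_dB = 10*log10(7652.92) = 38.8 dB

38.8 dB


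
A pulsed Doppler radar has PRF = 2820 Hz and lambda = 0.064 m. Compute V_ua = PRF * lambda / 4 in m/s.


V_ua = 2820 * 0.064 / 4 = 45.1 m/s

45.1 m/s


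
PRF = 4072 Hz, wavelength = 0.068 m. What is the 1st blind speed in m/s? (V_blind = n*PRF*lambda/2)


V_blind = 1 * 4072 * 0.068 / 2 = 138.4 m/s

138.4 m/s


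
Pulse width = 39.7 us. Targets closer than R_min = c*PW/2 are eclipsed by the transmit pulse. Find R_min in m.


R_min = 3e8 * 39.7e-6 / 2 = 5955.0 m

5955.0 m


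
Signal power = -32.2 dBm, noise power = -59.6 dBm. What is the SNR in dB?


SNR = -32.2 - (-59.6) = 27.4 dB

27.4 dB


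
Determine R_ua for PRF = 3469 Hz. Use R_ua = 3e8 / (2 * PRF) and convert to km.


R_ua = 3e8 / (2 * 3469) = 43240.1 m = 43.2 km

43.2 km


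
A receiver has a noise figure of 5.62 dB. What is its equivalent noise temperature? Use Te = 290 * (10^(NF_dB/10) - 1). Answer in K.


NF_lin = 10^(5.62/10) = 3.647539
Te = 290 * (3.647539 - 1) = 767.8 K

767.8 K


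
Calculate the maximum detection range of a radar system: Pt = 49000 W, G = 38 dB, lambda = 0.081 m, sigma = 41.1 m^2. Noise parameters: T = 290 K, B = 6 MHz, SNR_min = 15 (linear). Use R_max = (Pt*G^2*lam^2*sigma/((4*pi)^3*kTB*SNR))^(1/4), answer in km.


G_lin = 10^(38/10) = 6309.573445
R^4 = 49000 * 6309.573445^2 * 0.081^2 * 41.1 / ((4*pi)^3 * 1.38e-23 * 290 * 6000000.0 * 15)
R^4 = 7.35968e20 m^4
R_max = (7.35968e20)^(1/4) = 164708.0 m = 164.7 km

164.7 km


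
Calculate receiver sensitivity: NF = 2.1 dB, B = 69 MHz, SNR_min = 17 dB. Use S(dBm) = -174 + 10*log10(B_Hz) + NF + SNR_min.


10*log10(69000000.0) = 78.39
S = -174 + 78.39 + 2.1 + 17 = -76.5 dBm

-76.5 dBm
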